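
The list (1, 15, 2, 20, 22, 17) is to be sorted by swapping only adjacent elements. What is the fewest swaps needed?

3

Minimum adjacent swaps = number of inversions (each swap of adjacent out-of-order elements removes one inversion and no swap can remove more).
Count inversions — for each element, later elements that are smaller:
1: none → 0
15: 2 → 1
2: none → 0
20: 17 → 1
22: 17 → 1
17: none → 0
Total inversions: 0 + 1 + 0 + 1 + 1 + 0 = 3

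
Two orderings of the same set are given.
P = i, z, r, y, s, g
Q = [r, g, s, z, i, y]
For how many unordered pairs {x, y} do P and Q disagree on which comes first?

Assign each item its position (1..6) in the first ordering, then rewrite the second ordering as that position sequence:
positions: i→1, z→2, r→3, y→4, s→5, g→6
second ordering as positions: [3, 6, 5, 2, 1, 4]
Discordant pairs = inversions in this position sequence.
3: 2, 1 → 2
6: 5, 2, 1, 4 → 4
5: 2, 1, 4 → 3
2: 1 → 1
1: 0
4: 0
Total: 2 + 4 + 3 + 1 + 0 + 0 = 10

10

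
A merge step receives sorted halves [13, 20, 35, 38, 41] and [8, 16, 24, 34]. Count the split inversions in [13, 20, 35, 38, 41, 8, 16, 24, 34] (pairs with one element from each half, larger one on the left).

Count, for every r in R, how many entries of L exceed r:
r = 8: 13, 20, 35, 38, 41 → 5
r = 16: 20, 35, 38, 41 → 4
r = 24: 35, 38, 41 → 3
r = 34: 35, 38, 41 → 3
Cross-inversions: 5 + 4 + 3 + 3 = 15

15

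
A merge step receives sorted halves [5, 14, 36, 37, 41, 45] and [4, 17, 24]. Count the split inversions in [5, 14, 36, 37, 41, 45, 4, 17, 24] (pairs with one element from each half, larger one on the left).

14 cross-inversions

For each element r of the right run, count left-run elements greater than r:
r = 4: 5, 14, 36, 37, 41, 45 → 6
r = 17: 36, 37, 41, 45 → 4
r = 24: 36, 37, 41, 45 → 4
Cross-inversions: 6 + 4 + 4 = 14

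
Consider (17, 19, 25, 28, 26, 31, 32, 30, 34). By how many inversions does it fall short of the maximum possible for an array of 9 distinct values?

Maximum inversions for 9 distinct elements is C(9, 2) = 9·8/2 = 36.
Current inversions — for each element, count later smaller elements:
17: 0
19: 0
25: 0
28: 1
26: 0
31: 1
32: 1
30: 0
34: 0
Current total: 0 + 0 + 0 + 1 + 0 + 1 + 1 + 0 + 0 = 3
Shortfall: 36 − 3 = 33

33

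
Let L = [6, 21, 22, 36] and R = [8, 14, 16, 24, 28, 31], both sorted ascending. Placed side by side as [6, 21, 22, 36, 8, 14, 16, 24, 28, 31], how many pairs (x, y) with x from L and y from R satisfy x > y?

There are 12 cross-inversions.

For each element r of the right run, count left-run elements greater than r:
r = 8: 21, 22, 36 → 3
r = 14: 21, 22, 36 → 3
r = 16: 21, 22, 36 → 3
r = 24: 36 → 1
r = 28: 36 → 1
r = 31: 36 → 1
Cross-inversions: 3 + 3 + 3 + 1 + 1 + 1 = 12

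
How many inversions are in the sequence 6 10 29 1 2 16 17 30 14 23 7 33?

Element-by-element contributions:
6 → 1, 2 → 2
10 → 1, 2, 7 → 3
29 → 1, 2, 16, 17, 14, 23, 7 → 7
1 → none → 0
2 → none → 0
16 → 14, 7 → 2
17 → 14, 7 → 2
30 → 14, 23, 7 → 3
14 → 7 → 1
23 → 7 → 1
7 → none → 0
33 → none → 0
Sum: 2 + 3 + 7 + 0 + 0 + 2 + 2 + 3 + 1 + 1 + 0 + 0 = 21

21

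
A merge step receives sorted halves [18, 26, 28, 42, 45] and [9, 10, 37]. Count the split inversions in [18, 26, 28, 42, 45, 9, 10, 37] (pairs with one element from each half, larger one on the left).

12

For each element r of the right run, count left-run elements greater than r:
r = 9: 18, 26, 28, 42, 45 → 5
r = 10: 18, 26, 28, 42, 45 → 5
r = 37: 42, 45 → 2
Cross-inversions: 5 + 5 + 2 = 12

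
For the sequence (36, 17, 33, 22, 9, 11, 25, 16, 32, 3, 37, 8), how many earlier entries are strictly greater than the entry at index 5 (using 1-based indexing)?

4 such elements

The element at index 5 is 9.
Elements before it: 36, 17, 33, 22
Those larger than 9: 36, 17, 33, 22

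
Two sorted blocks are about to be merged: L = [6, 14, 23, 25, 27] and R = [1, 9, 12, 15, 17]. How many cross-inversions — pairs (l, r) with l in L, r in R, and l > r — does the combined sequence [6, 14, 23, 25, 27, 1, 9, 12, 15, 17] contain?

19 cross-inversions

Count, for every r in R, how many entries of L exceed r:
r = 1: 6, 14, 23, 25, 27 → 5
r = 9: 14, 23, 25, 27 → 4
r = 12: 14, 23, 25, 27 → 4
r = 15: 23, 25, 27 → 3
r = 17: 23, 25, 27 → 3
Cross-inversions: 5 + 4 + 4 + 3 + 3 = 19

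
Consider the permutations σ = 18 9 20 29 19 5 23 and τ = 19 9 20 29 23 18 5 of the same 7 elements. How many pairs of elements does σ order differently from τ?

Assign each item its position (1..7) in the first ordering, then rewrite the second ordering as that position sequence:
positions: 18→1, 9→2, 20→3, 29→4, 19→5, 5→6, 23→7
second ordering as positions: [5, 2, 3, 4, 7, 1, 6]
Discordant pairs = inversions in this position sequence.
5: 2, 3, 4, 1 → 4
2: 1 → 1
3: 1 → 1
4: 1 → 1
7: 1, 6 → 2
1: 0
6: 0
Total: 4 + 1 + 1 + 1 + 2 + 0 + 0 = 9

There are 9 discordant pairs.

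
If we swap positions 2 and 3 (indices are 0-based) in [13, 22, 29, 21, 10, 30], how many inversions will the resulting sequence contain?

There are 5 inversions.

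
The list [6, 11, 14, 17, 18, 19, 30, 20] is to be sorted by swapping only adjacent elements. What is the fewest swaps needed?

1 adjacent swap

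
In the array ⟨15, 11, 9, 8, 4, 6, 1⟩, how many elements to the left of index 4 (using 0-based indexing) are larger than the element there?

The element at index 4 is 4.
Elements before it: 15, 11, 9, 8
Those larger than 4: 15, 11, 9, 8

4 such elements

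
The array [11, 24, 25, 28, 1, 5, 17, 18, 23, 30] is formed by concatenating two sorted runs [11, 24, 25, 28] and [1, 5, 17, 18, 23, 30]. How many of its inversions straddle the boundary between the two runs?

There are 17 split inversions.

Count, for every r in R, how many entries of L exceed r:
r = 1: 11, 24, 25, 28 → 4
r = 5: 11, 24, 25, 28 → 4
r = 17: 24, 25, 28 → 3
r = 18: 24, 25, 28 → 3
r = 23: 24, 25, 28 → 3
r = 30: none → 0
Cross-inversions: 4 + 4 + 3 + 3 + 3 + 0 = 17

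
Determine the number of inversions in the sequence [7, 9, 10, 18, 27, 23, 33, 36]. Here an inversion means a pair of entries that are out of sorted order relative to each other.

Sweep left to right; for each value list the smaller values that follow it:
7 → none → 0
9 → none → 0
10 → none → 0
18 → none → 0
27 → 23 → 1
23 → none → 0
33 → none → 0
36 → none → 0
Sum: 0 + 0 + 0 + 0 + 1 + 0 + 0 + 0 = 1

1 out-of-order pair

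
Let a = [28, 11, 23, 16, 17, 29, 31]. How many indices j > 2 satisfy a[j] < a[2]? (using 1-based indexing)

The element at index 2 is 11.
Elements after it: 23, 16, 17, 29, 31
None of them are smaller than 11.

0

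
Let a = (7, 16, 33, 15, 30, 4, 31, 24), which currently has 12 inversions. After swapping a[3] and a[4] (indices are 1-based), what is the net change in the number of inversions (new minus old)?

Positions 3 and 4 hold 33 and 15; after swapping, the array is [7, 16, 15, 33, 30, 4, 31, 24].
Sweep left to right; for each value list the smaller values that follow it:
7 → 4 → 1
16 → 15, 4 → 2
15 → 4 → 1
33 → 30, 4, 31, 24 → 4
30 → 4, 24 → 2
4 → none → 0
31 → 24 → 1
24 → none → 0
Sum: 1 + 2 + 1 + 4 + 2 + 0 + 1 + 0 = 11
Change: 11 − 12 = -1

-1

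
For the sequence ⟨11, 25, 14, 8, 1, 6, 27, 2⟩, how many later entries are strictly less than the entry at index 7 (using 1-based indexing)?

1

The element at index 7 is 27.
Elements after it: 2
Those smaller than 27: 2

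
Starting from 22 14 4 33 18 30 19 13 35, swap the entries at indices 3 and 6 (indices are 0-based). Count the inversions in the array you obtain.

Positions 3 and 6 hold 33 and 19; after swapping, the array is [22, 14, 4, 19, 18, 30, 33, 13, 35].
For each element, count later entries that are smaller:
22 → 14, 4, 19, 18, 13 → 5
14 → 4, 13 → 2
4 → none → 0
19 → 18, 13 → 2
18 → 13 → 1
30 → 13 → 1
33 → 13 → 1
13 → none → 0
35 → none → 0
Sum: 5 + 2 + 0 + 2 + 1 + 1 + 1 + 0 + 0 = 12

There are 12 inversions.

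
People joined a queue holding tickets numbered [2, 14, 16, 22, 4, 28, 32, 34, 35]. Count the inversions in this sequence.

Element-by-element contributions:
2: 0
14: 1
16: 1
22: 1
4: 0
28: 0
32: 0
34: 0
35: 0
Sum: 0 + 1 + 1 + 1 + 0 + 0 + 0 + 0 + 0 = 3

3 inversions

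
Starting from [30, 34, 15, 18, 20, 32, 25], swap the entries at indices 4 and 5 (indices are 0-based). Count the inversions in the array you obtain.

Positions 4 and 5 hold 20 and 32; after swapping, the array is [30, 34, 15, 18, 32, 20, 25].
Element-by-element contributions:
30: 4
34: 5
15: 0
18: 0
32: 2
20: 0
25: 0
Sum: 4 + 5 + 0 + 0 + 2 + 0 + 0 = 11

11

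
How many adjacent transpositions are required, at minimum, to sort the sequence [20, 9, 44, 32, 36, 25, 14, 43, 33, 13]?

23

Each adjacent swap fixes exactly one inversion, so the minimum swap count equals the number of inversions.
Count inversions — for each element, later elements that are smaller:
20: 9, 14, 13 → 3
9: none → 0
44: 32, 36, 25, 14, 43, 33, 13 → 7
32: 25, 14, 13 → 3
36: 25, 14, 33, 13 → 4
25: 14, 13 → 2
14: 13 → 1
43: 33, 13 → 2
33: 13 → 1
13: none → 0
Total inversions: 3 + 0 + 7 + 3 + 4 + 2 + 1 + 2 + 1 + 0 = 23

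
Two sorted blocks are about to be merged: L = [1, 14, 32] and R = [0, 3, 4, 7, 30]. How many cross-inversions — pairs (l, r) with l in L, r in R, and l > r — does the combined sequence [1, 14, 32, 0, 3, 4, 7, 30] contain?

10 split inversions

Count, for every r in R, how many entries of L exceed r:
r = 0: 1, 14, 32 → 3
r = 3: 14, 32 → 2
r = 4: 14, 32 → 2
r = 7: 14, 32 → 2
r = 30: 32 → 1
Cross-inversions: 3 + 2 + 2 + 2 + 1 = 10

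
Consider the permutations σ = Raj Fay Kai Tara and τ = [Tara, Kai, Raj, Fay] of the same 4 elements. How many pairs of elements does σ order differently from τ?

Assign each item its position (1..4) in the first ordering, then rewrite the second ordering as that position sequence:
positions: Raj→1, Fay→2, Kai→3, Tara→4
second ordering as positions: [4, 3, 1, 2]
Discordant pairs = inversions in this position sequence.
4: 3, 1, 2 → 3
3: 1, 2 → 2
1: 0
2: 0
Total: 3 + 2 + 0 + 0 = 5

5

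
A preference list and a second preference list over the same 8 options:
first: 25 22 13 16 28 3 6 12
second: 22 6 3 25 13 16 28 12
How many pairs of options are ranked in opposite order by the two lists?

There are 10 pairs.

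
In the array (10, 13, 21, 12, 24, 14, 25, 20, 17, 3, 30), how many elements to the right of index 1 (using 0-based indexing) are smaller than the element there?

The element at index 1 is 13.
Elements after it: 21, 12, 24, 14, 25, 20, 17, 3, 30
Those smaller than 13: 12, 3

2 such elements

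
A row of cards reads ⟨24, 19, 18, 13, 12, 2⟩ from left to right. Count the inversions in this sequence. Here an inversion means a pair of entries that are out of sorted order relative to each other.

15 out-of-order pairs

Sweep left to right; for each value list the smaller values that follow it:
24 → 19, 18, 13, 12, 2 → 5
19 → 18, 13, 12, 2 → 4
18 → 13, 12, 2 → 3
13 → 12, 2 → 2
12 → 2 → 1
2 → none → 0
Sum: 5 + 4 + 3 + 2 + 1 + 0 = 15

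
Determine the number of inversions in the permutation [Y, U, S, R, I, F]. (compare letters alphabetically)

Inversions: 15

Sweep left to right; for each value list the smaller values that follow it:
Y → U, S, R, I, F → 5
U → S, R, I, F → 4
S → R, I, F → 3
R → I, F → 2
I → F → 1
F → none → 0
Sum: 5 + 4 + 3 + 2 + 1 + 0 = 15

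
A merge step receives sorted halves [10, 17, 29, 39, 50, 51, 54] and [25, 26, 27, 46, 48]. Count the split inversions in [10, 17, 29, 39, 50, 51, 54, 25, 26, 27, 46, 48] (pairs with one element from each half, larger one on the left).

21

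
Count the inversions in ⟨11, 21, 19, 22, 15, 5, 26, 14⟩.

14

For each element, count later entries that are smaller:
11 → 5 → 1
21 → 19, 15, 5, 14 → 4
19 → 15, 5, 14 → 3
22 → 15, 5, 14 → 3
15 → 5, 14 → 2
5 → none → 0
26 → 14 → 1
14 → none → 0
Sum: 1 + 4 + 3 + 3 + 2 + 0 + 1 + 0 = 14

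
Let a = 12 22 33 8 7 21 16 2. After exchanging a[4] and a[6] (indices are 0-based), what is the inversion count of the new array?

Positions 4 and 6 hold 7 and 16; after swapping, the array is [12, 22, 33, 8, 16, 21, 7, 2].
Count, for each position, how many later elements it exceeds:
12: 3
22: 5
33: 5
8: 2
16: 2
21: 2
7: 1
2: 0
Sum: 3 + 5 + 5 + 2 + 2 + 2 + 1 + 0 = 20

20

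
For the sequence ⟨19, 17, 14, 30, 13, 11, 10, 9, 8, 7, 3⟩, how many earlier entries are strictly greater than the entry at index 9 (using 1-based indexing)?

The element at index 9 is 8.
Elements before it: 19, 17, 14, 30, 13, 11, 10, 9
Those larger than 8: 19, 17, 14, 30, 13, 11, 10, 9

8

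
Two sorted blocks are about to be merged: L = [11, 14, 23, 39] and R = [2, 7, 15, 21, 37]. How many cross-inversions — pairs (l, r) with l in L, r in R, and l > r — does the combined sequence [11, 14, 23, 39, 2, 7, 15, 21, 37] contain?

13

For each element r of the right run, count left-run elements greater than r:
r = 2: 11, 14, 23, 39 → 4
r = 7: 11, 14, 23, 39 → 4
r = 15: 23, 39 → 2
r = 21: 23, 39 → 2
r = 37: 39 → 1
Cross-inversions: 4 + 4 + 2 + 2 + 1 = 13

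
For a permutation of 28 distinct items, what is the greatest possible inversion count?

The maximum occurs when the array is in strictly decreasing order: every one of the C(28, 2) pairs is inverted.
C(28, 2) = 28·27/2 = 378

378 inversions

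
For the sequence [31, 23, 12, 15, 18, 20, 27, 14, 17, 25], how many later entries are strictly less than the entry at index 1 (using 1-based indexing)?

The element at index 1 is 31.
Elements after it: 23, 12, 15, 18, 20, 27, 14, 17, 25
Those smaller than 31: 23, 12, 15, 18, 20, 27, 14, 17, 25

9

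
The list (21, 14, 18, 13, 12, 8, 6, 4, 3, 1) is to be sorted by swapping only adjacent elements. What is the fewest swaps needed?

44 swaps

The minimum number of adjacent swaps to sort an array equals its inversion count, since every such swap removes exactly one inversion.
Count inversions — for each element, later elements that are smaller:
21: 14, 18, 13, 12, 8, 6, 4, 3, 1 → 9
14: 13, 12, 8, 6, 4, 3, 1 → 7
18: 13, 12, 8, 6, 4, 3, 1 → 7
13: 12, 8, 6, 4, 3, 1 → 6
12: 8, 6, 4, 3, 1 → 5
8: 6, 4, 3, 1 → 4
6: 4, 3, 1 → 3
4: 3, 1 → 2
3: 1 → 1
1: none → 0
Total inversions: 9 + 7 + 7 + 6 + 5 + 4 + 3 + 2 + 1 + 0 = 44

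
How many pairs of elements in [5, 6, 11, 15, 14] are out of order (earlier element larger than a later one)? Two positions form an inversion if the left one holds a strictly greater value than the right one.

Inversion pairs (indices are 0-based):
(3,4): 15 > 14
That's 1 pair.

1 inversion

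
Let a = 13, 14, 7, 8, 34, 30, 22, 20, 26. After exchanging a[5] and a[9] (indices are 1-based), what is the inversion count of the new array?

9

Positions 5 and 9 hold 34 and 26; after swapping, the array is [13, 14, 7, 8, 26, 30, 22, 20, 34].
Element-by-element contributions:
13 → 7, 8 → 2
14 → 7, 8 → 2
7 → none → 0
8 → none → 0
26 → 22, 20 → 2
30 → 22, 20 → 2
22 → 20 → 1
20 → none → 0
34 → none → 0
Sum: 2 + 2 + 0 + 0 + 2 + 2 + 1 + 0 + 0 = 9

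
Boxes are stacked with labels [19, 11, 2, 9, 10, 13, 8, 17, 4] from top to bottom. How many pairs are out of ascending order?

21

Sweep left to right; for each value list the smaller values that follow it:
19 → 11, 2, 9, 10, 13, 8, 17, 4 → 8
11 → 2, 9, 10, 8, 4 → 5
2 → none → 0
9 → 8, 4 → 2
10 → 8, 4 → 2
13 → 8, 4 → 2
8 → 4 → 1
17 → 4 → 1
4 → none → 0
Sum: 8 + 5 + 0 + 2 + 2 + 2 + 1 + 1 + 0 = 21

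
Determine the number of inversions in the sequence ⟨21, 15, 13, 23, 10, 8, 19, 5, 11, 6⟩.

Count, for each position, how many later elements it exceeds:
21 → 15, 13, 10, 8, 19, 5, 11, 6 → 8
15 → 13, 10, 8, 5, 11, 6 → 6
13 → 10, 8, 5, 11, 6 → 5
23 → 10, 8, 19, 5, 11, 6 → 6
10 → 8, 5, 6 → 3
8 → 5, 6 → 2
19 → 5, 11, 6 → 3
5 → none → 0
11 → 6 → 1
6 → none → 0
Sum: 8 + 6 + 5 + 6 + 3 + 2 + 3 + 0 + 1 + 0 = 34

34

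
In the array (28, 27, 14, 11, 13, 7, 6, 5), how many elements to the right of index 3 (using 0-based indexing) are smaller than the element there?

The element at index 3 is 11.
Elements after it: 13, 7, 6, 5
Those smaller than 11: 7, 6, 5

3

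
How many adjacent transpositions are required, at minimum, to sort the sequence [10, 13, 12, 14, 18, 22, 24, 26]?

Minimum adjacent swaps = number of inversions (each swap of adjacent out-of-order elements removes one inversion and no swap can remove more).
Count inversions — for each element, later elements that are smaller:
10: none → 0
13: 12 → 1
12: none → 0
14: none → 0
18: none → 0
22: none → 0
24: none → 0
26: none → 0
Total inversions: 0 + 1 + 0 + 0 + 0 + 0 + 0 + 0 = 1

1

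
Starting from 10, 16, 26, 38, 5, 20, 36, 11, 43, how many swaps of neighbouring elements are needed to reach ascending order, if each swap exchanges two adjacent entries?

The minimum number of adjacent swaps to sort an array equals its inversion count, since every such swap removes exactly one inversion.
Count inversions — for each element, later elements that are smaller:
10: 5 → 1
16: 5, 11 → 2
26: 5, 20, 11 → 3
38: 5, 20, 36, 11 → 4
5: none → 0
20: 11 → 1
36: 11 → 1
11: none → 0
43: none → 0
Total inversions: 1 + 2 + 3 + 4 + 0 + 1 + 1 + 0 + 0 = 12

12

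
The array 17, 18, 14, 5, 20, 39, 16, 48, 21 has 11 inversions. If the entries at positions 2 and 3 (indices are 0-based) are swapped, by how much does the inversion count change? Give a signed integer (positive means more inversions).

-1

Positions 2 and 3 hold 14 and 5; after swapping, the array is [17, 18, 5, 14, 20, 39, 16, 48, 21].
For each element, count later entries that are smaller:
17: 3
18: 3
5: 0
14: 0
20: 1
39: 2
16: 0
48: 1
21: 0
Sum: 3 + 3 + 0 + 0 + 1 + 2 + 0 + 1 + 0 = 10
Change: 10 − 11 = -1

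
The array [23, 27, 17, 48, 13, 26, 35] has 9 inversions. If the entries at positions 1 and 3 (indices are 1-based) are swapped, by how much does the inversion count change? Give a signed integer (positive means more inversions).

-1

Positions 1 and 3 hold 23 and 17; after swapping, the array is [17, 27, 23, 48, 13, 26, 35].
For each element, count later entries that are smaller:
17 → 13 → 1
27 → 23, 13, 26 → 3
23 → 13 → 1
48 → 13, 26, 35 → 3
13 → none → 0
26 → none → 0
35 → none → 0
Sum: 1 + 3 + 1 + 3 + 0 + 0 + 0 = 8
Change: 8 − 9 = -1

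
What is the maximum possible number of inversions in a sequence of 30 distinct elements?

The maximum occurs when the array is in strictly decreasing order: every one of the C(30, 2) pairs is inverted.
C(30, 2) = 30·29/2 = 435

435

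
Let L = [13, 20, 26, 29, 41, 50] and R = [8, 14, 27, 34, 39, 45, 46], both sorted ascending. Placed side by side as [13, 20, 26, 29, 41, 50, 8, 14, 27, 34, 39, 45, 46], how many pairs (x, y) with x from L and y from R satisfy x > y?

Take each right-half value and tally the left-half values above it:
r = 8: 13, 20, 26, 29, 41, 50 → 6
r = 14: 20, 26, 29, 41, 50 → 5
r = 27: 29, 41, 50 → 3
r = 34: 41, 50 → 2
r = 39: 41, 50 → 2
r = 45: 50 → 1
r = 46: 50 → 1
Cross-inversions: 6 + 5 + 3 + 2 + 2 + 1 + 1 = 20

20 cross-inversions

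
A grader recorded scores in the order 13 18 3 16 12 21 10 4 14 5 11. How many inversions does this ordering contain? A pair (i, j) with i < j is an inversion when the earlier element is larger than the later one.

33

Sweep left to right; for each value list the smaller values that follow it:
13 → 3, 12, 10, 4, 5, 11 → 6
18 → 3, 16, 12, 10, 4, 14, 5, 11 → 8
3 → none → 0
16 → 12, 10, 4, 14, 5, 11 → 6
12 → 10, 4, 5, 11 → 4
21 → 10, 4, 14, 5, 11 → 5
10 → 4, 5 → 2
4 → none → 0
14 → 5, 11 → 2
5 → none → 0
11 → none → 0
Sum: 6 + 8 + 0 + 6 + 4 + 5 + 2 + 0 + 2 + 0 + 0 = 33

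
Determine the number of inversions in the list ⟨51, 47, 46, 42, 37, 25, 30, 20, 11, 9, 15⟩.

There are 52 out-of-order pairs.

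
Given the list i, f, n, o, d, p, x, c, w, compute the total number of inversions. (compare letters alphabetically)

13

Sweep left to right; for each value list the smaller values that follow it:
i: 3
f: 2
n: 2
o: 2
d: 1
p: 1
x: 2
c: 0
w: 0
Sum: 3 + 2 + 2 + 2 + 1 + 1 + 2 + 0 + 0 = 13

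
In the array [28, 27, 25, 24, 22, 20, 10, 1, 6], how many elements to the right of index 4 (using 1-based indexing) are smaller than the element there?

5 such elements

The element at index 4 is 24.
Elements after it: 22, 20, 10, 1, 6
Those smaller than 24: 22, 20, 10, 1, 6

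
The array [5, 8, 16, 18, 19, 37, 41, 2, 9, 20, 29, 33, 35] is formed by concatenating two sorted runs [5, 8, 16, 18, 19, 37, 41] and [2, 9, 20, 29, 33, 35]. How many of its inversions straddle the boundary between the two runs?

For each element r of the right run, count left-run elements greater than r:
r = 2: 5, 8, 16, 18, 19, 37, 41 → 7
r = 9: 16, 18, 19, 37, 41 → 5
r = 20: 37, 41 → 2
r = 29: 37, 41 → 2
r = 33: 37, 41 → 2
r = 35: 37, 41 → 2
Cross-inversions: 7 + 5 + 2 + 2 + 2 + 2 = 20

There are 20 split inversions.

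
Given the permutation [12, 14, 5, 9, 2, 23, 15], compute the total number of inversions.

Count, for each position, how many later elements it exceeds:
12: 3
14: 3
5: 1
9: 1
2: 0
23: 1
15: 0
Sum: 3 + 3 + 1 + 1 + 0 + 1 + 0 = 9

9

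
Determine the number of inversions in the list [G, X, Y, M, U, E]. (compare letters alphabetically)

Count, for each position, how many later elements it exceeds:
G → E → 1
X → M, U, E → 3
Y → M, U, E → 3
M → E → 1
U → E → 1
E → none → 0
Sum: 1 + 3 + 3 + 1 + 1 + 0 = 9

9 inversions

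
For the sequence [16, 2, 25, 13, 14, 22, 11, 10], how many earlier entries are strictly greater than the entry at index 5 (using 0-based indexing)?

1

The element at index 5 is 22.
Elements before it: 16, 2, 25, 13, 14
Those larger than 22: 25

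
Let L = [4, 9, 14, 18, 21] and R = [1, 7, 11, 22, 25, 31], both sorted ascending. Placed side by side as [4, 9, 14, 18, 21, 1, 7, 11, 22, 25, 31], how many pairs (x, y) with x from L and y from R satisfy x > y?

Count, for every r in R, how many entries of L exceed r:
r = 1: 4, 9, 14, 18, 21 → 5
r = 7: 9, 14, 18, 21 → 4
r = 11: 14, 18, 21 → 3
r = 22: none → 0
r = 25: none → 0
r = 31: none → 0
Cross-inversions: 5 + 4 + 3 + 0 + 0 + 0 = 12

12 split inversions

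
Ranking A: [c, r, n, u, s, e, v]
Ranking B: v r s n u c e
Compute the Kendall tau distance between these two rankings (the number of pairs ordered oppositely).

Discordant pairs: 12

Assign each item its position (1..7) in the first ordering, then rewrite the second ordering as that position sequence:
positions: c→1, r→2, n→3, u→4, s→5, e→6, v→7
second ordering as positions: [7, 2, 5, 3, 4, 1, 6]
Discordant pairs = inversions in this position sequence.
7: 2, 5, 3, 4, 1, 6 → 6
2: 1 → 1
5: 3, 4, 1 → 3
3: 1 → 1
4: 1 → 1
1: 0
6: 0
Total: 6 + 1 + 3 + 1 + 1 + 0 + 0 = 12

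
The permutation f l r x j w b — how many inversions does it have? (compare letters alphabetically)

10

Out-of-order index pairs (0-indexed):
(0,6): f > b
(1,4): l > j
(1,6): l > b
(2,4): r > j
(2,6): r > b
(3,4): x > j
(3,5): x > w
(3,6): x > b
(4,6): j > b
(5,6): w > b
That's 10 pairs.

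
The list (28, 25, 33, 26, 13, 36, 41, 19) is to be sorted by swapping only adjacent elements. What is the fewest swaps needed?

13

The minimum number of adjacent swaps to sort an array equals its inversion count, since every such swap removes exactly one inversion.
Count inversions — for each element, later elements that are smaller:
28: 25, 26, 13, 19 → 4
25: 13, 19 → 2
33: 26, 13, 19 → 3
26: 13, 19 → 2
13: none → 0
36: 19 → 1
41: 19 → 1
19: none → 0
Total inversions: 4 + 2 + 3 + 2 + 0 + 1 + 1 + 0 = 13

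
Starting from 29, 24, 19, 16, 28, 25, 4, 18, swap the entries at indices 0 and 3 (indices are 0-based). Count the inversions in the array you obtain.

Inversions: 15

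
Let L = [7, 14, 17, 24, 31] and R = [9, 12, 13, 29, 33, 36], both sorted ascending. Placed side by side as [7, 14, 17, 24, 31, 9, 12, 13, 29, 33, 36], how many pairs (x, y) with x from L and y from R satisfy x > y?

For each element r of the right run, count left-run elements greater than r:
r = 9: 14, 17, 24, 31 → 4
r = 12: 14, 17, 24, 31 → 4
r = 13: 14, 17, 24, 31 → 4
r = 29: 31 → 1
r = 33: none → 0
r = 36: none → 0
Cross-inversions: 4 + 4 + 4 + 1 + 0 + 0 = 13

13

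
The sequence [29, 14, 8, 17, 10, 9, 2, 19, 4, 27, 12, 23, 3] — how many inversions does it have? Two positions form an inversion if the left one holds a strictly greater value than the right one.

For each element, count later entries that are smaller:
29: 12
14: 7
8: 3
17: 6
10: 4
9: 3
2: 0
19: 3
4: 1
27: 3
12: 1
23: 1
3: 0
Sum: 12 + 7 + 3 + 6 + 4 + 3 + 0 + 3 + 1 + 3 + 1 + 1 + 0 = 44

44 inversions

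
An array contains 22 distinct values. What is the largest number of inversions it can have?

The maximum occurs when the array is in strictly decreasing order: every one of the C(22, 2) pairs is inverted.
C(22, 2) = 22·21/2 = 231

231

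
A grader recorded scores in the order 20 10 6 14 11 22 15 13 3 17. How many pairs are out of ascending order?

22

Count, for each position, how many later elements it exceeds:
20 → 10, 6, 14, 11, 15, 13, 3, 17 → 8
10 → 6, 3 → 2
6 → 3 → 1
14 → 11, 13, 3 → 3
11 → 3 → 1
22 → 15, 13, 3, 17 → 4
15 → 13, 3 → 2
13 → 3 → 1
3 → none → 0
17 → none → 0
Sum: 8 + 2 + 1 + 3 + 1 + 4 + 2 + 1 + 0 + 0 = 22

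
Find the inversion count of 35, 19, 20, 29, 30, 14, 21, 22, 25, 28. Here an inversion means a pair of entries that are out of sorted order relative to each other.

21

Count, for each position, how many later elements it exceeds:
35 → 19, 20, 29, 30, 14, 21, 22, 25, 28 → 9
19 → 14 → 1
20 → 14 → 1
29 → 14, 21, 22, 25, 28 → 5
30 → 14, 21, 22, 25, 28 → 5
14 → none → 0
21 → none → 0
22 → none → 0
25 → none → 0
28 → none → 0
Sum: 9 + 1 + 1 + 5 + 5 + 0 + 0 + 0 + 0 + 0 = 21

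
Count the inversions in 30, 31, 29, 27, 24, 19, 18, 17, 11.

Sweep left to right; for each value list the smaller values that follow it:
30 → 29, 27, 24, 19, 18, 17, 11 → 7
31 → 29, 27, 24, 19, 18, 17, 11 → 7
29 → 27, 24, 19, 18, 17, 11 → 6
27 → 24, 19, 18, 17, 11 → 5
24 → 19, 18, 17, 11 → 4
19 → 18, 17, 11 → 3
18 → 17, 11 → 2
17 → 11 → 1
11 → none → 0
Sum: 7 + 7 + 6 + 5 + 4 + 3 + 2 + 1 + 0 = 35

35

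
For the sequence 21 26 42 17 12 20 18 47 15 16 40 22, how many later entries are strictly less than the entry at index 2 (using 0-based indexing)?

8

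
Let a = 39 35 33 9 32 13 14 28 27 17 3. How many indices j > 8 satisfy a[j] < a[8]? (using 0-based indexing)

The element at index 8 is 27.
Elements after it: 17, 3
Those smaller than 27: 17, 3

2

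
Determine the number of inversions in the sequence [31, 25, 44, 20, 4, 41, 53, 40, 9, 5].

There are 27 inversions.

Element-by-element contributions:
31: 5
25: 4
44: 6
20: 3
4: 0
41: 3
53: 3
40: 2
9: 1
5: 0
Sum: 5 + 4 + 6 + 3 + 0 + 3 + 3 + 2 + 1 + 0 = 27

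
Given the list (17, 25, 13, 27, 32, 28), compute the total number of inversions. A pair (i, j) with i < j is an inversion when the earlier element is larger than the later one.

Element-by-element contributions:
17: 1
25: 1
13: 0
27: 0
32: 1
28: 0
Sum: 1 + 1 + 0 + 0 + 1 + 0 = 3

3 inversions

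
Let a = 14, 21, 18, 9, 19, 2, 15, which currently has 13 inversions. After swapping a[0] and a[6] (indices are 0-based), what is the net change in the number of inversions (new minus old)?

+1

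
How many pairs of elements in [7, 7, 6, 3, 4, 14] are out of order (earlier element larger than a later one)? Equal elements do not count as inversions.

8

Out-of-order index pairs (1-indexed):
(1,3): 7 > 6
(1,4): 7 > 3
(1,5): 7 > 4
(2,3): 7 > 6
(2,4): 7 > 3
(2,5): 7 > 4
(3,4): 6 > 3
(3,5): 6 > 4
That's 8 pairs.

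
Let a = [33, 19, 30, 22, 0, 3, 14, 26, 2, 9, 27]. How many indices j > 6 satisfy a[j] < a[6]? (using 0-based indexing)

2 such elements

The element at index 6 is 14.
Elements after it: 26, 2, 9, 27
Those smaller than 14: 2, 9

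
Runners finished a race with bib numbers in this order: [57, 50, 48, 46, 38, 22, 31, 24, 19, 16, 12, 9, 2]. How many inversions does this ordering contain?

76

Element-by-element contributions:
57: 12
50: 11
48: 10
46: 9
38: 8
22: 5
31: 6
24: 5
19: 4
16: 3
12: 2
9: 1
2: 0
Sum: 12 + 11 + 10 + 9 + 8 + 5 + 6 + 5 + 4 + 3 + 2 + 1 + 0 = 76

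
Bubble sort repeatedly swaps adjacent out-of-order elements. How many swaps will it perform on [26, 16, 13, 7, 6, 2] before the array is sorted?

15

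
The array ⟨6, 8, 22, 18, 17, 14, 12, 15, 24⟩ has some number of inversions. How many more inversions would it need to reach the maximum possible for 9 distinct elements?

Maximum inversions for 9 distinct elements is C(9, 2) = 9·8/2 = 36.
Current inversions — for each element, count later smaller elements:
6: 0
8: 0
22: 5
18: 4
17: 3
14: 1
12: 0
15: 0
24: 0
Current total: 0 + 0 + 5 + 4 + 3 + 1 + 0 + 0 + 0 = 13
Shortfall: 36 − 13 = 23

23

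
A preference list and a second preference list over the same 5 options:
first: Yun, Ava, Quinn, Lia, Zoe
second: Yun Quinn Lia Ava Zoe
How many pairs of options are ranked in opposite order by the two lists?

There are 2 pairs.

Assign each item its position (1..5) in the first ordering, then rewrite the second ordering as that position sequence:
positions: Yun→1, Ava→2, Quinn→3, Lia→4, Zoe→5
second ordering as positions: [1, 3, 4, 2, 5]
Discordant pairs = inversions in this position sequence.
1: 0
3: 2 → 1
4: 2 → 1
2: 0
5: 0
Total: 0 + 1 + 1 + 0 + 0 = 2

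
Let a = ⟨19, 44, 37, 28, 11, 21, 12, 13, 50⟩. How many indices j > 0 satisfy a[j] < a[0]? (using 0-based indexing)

3

The element at index 0 is 19.
Elements after it: 44, 37, 28, 11, 21, 12, 13, 50
Those smaller than 19: 11, 12, 13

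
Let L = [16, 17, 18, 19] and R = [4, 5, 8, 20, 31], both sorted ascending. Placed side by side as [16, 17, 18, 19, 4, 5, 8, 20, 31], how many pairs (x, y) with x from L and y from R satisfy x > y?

Count, for every r in R, how many entries of L exceed r:
r = 4: 16, 17, 18, 19 → 4
r = 5: 16, 17, 18, 19 → 4
r = 8: 16, 17, 18, 19 → 4
r = 20: none → 0
r = 31: none → 0
Cross-inversions: 4 + 4 + 4 + 0 + 0 = 12

12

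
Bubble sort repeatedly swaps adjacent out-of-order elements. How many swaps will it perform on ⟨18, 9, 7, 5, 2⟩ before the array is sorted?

The minimum number of adjacent swaps to sort an array equals its inversion count, since every such swap removes exactly one inversion.
Count inversions — for each element, later elements that are smaller:
18: 9, 7, 5, 2 → 4
9: 7, 5, 2 → 3
7: 5, 2 → 2
5: 2 → 1
2: none → 0
Total inversions: 4 + 3 + 2 + 1 + 0 = 10

10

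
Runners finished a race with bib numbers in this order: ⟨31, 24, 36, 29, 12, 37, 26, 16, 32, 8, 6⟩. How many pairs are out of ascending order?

Sweep left to right; for each value list the smaller values that follow it:
31 → 24, 29, 12, 26, 16, 8, 6 → 7
24 → 12, 16, 8, 6 → 4
36 → 29, 12, 26, 16, 32, 8, 6 → 7
29 → 12, 26, 16, 8, 6 → 5
12 → 8, 6 → 2
37 → 26, 16, 32, 8, 6 → 5
26 → 16, 8, 6 → 3
16 → 8, 6 → 2
32 → 8, 6 → 2
8 → 6 → 1
6 → none → 0
Sum: 7 + 4 + 7 + 5 + 2 + 5 + 3 + 2 + 2 + 1 + 0 = 38

38 out-of-order pairs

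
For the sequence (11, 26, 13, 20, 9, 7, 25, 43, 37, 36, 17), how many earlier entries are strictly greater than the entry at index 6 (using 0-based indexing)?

1

The element at index 6 is 25.
Elements before it: 11, 26, 13, 20, 9, 7
Those larger than 25: 26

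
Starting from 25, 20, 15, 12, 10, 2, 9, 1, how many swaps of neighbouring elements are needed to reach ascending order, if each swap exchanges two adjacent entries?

There are 27 adjacent swaps.

Minimum adjacent swaps = number of inversions (each swap of adjacent out-of-order elements removes one inversion and no swap can remove more).
Count inversions — for each element, later elements that are smaller:
25: 20, 15, 12, 10, 2, 9, 1 → 7
20: 15, 12, 10, 2, 9, 1 → 6
15: 12, 10, 2, 9, 1 → 5
12: 10, 2, 9, 1 → 4
10: 2, 9, 1 → 3
2: 1 → 1
9: 1 → 1
1: none → 0
Total inversions: 7 + 6 + 5 + 4 + 3 + 1 + 1 + 0 = 27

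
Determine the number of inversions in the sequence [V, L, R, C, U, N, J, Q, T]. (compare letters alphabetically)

19 inversions

Count, for each position, how many later elements it exceeds:
V → L, R, C, U, N, J, Q, T → 8
L → C, J → 2
R → C, N, J, Q → 4
C → none → 0
U → N, J, Q, T → 4
N → J → 1
J → none → 0
Q → none → 0
T → none → 0
Sum: 8 + 2 + 4 + 0 + 4 + 1 + 0 + 0 + 0 = 19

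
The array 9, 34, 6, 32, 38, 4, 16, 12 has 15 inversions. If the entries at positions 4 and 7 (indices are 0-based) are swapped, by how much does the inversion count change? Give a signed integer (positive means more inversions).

-3

Positions 4 and 7 hold 38 and 12; after swapping, the array is [9, 34, 6, 32, 12, 4, 16, 38].
Count, for each position, how many later elements it exceeds:
9 → 6, 4 → 2
34 → 6, 32, 12, 4, 16 → 5
6 → 4 → 1
32 → 12, 4, 16 → 3
12 → 4 → 1
4 → none → 0
16 → none → 0
38 → none → 0
Sum: 2 + 5 + 1 + 3 + 1 + 0 + 0 + 0 = 12
Change: 12 − 15 = -3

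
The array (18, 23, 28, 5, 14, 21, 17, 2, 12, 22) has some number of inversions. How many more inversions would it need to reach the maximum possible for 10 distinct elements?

18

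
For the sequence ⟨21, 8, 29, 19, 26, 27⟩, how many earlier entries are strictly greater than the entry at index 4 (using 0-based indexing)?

1

The element at index 4 is 26.
Elements before it: 21, 8, 29, 19
Those larger than 26: 29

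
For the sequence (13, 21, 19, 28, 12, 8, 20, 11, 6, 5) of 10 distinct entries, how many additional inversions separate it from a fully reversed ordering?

10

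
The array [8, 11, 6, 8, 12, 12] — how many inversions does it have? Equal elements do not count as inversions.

Out-of-order index pairs (0-indexed):
(0,2): 8 > 6
(1,2): 11 > 6
(1,3): 11 > 8
That's 3 pairs.

3 inversions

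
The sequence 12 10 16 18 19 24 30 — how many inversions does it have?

Listing every pair i<j with a[i]>a[j] (using 0-based positions):
(0,1): 12 > 10
That's 1 pair.

1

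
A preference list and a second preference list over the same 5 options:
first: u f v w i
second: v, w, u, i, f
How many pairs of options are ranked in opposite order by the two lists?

5 pairs

Assign each item its position (1..5) in the first ordering, then rewrite the second ordering as that position sequence:
positions: u→1, f→2, v→3, w→4, i→5
second ordering as positions: [3, 4, 1, 5, 2]
Discordant pairs = inversions in this position sequence.
3: 1, 2 → 2
4: 1, 2 → 2
1: 0
5: 2 → 1
2: 0
Total: 2 + 2 + 0 + 1 + 0 = 5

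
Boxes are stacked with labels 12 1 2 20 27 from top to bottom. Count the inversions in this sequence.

Inversion pairs (indices are 1-based):
(1,2): 12 > 1
(1,3): 12 > 2
That's 2 pairs.

2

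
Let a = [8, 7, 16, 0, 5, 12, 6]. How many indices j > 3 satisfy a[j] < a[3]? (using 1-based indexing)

The element at index 3 is 16.
Elements after it: 0, 5, 12, 6
Those smaller than 16: 0, 5, 12, 6

4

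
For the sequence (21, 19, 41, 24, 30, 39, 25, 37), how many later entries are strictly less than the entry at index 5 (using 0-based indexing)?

2

The element at index 5 is 39.
Elements after it: 25, 37
Those smaller than 39: 25, 37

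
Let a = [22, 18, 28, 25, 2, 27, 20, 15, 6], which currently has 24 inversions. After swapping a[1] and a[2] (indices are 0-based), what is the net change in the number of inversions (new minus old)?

+1

Positions 1 and 2 hold 18 and 28; after swapping, the array is [22, 28, 18, 25, 2, 27, 20, 15, 6].
Sweep left to right; for each value list the smaller values that follow it:
22: 5
28: 7
18: 3
25: 4
2: 0
27: 3
20: 2
15: 1
6: 0
Sum: 5 + 7 + 3 + 4 + 0 + 3 + 2 + 1 + 0 = 25
Change: 25 − 24 = +1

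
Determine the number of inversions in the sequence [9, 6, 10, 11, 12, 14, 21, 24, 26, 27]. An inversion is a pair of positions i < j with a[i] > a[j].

Element-by-element contributions:
9: 1
6: 0
10: 0
11: 0
12: 0
14: 0
21: 0
24: 0
26: 0
27: 0
Sum: 1 + 0 + 0 + 0 + 0 + 0 + 0 + 0 + 0 + 0 = 1

1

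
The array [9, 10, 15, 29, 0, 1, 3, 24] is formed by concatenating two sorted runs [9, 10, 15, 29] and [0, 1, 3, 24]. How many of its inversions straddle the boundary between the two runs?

Count, for every r in R, how many entries of L exceed r:
r = 0: 9, 10, 15, 29 → 4
r = 1: 9, 10, 15, 29 → 4
r = 3: 9, 10, 15, 29 → 4
r = 24: 29 → 1
Cross-inversions: 4 + 4 + 4 + 1 = 13

13 split inversions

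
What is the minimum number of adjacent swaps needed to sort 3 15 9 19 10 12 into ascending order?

5

The minimum number of adjacent swaps to sort an array equals its inversion count, since every such swap removes exactly one inversion.
Count inversions — for each element, later elements that are smaller:
3: none → 0
15: 9, 10, 12 → 3
9: none → 0
19: 10, 12 → 2
10: none → 0
12: none → 0
Total inversions: 0 + 3 + 0 + 2 + 0 + 0 = 5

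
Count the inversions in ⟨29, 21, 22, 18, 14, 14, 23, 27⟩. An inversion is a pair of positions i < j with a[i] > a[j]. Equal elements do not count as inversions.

15

Sweep left to right; for each value list the smaller values that follow it:
29: 7
21: 3
22: 3
18: 2
14: 0
14: 0
23: 0
27: 0
Sum: 7 + 3 + 3 + 2 + 0 + 0 + 0 + 0 = 15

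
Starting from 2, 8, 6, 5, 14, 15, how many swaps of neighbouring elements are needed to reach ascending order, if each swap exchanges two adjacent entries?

Minimum adjacent swaps = number of inversions (each swap of adjacent out-of-order elements removes one inversion and no swap can remove more).
Count inversions — for each element, later elements that are smaller:
2: none → 0
8: 6, 5 → 2
6: 5 → 1
5: none → 0
14: none → 0
15: none → 0
Total inversions: 0 + 2 + 1 + 0 + 0 + 0 = 3

3 swaps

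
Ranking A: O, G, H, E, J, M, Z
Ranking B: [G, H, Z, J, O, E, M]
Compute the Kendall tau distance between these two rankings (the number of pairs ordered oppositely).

There are 8 discordant pairs.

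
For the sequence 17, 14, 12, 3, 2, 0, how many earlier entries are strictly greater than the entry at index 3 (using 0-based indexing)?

3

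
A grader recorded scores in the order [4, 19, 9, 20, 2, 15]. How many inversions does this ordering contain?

Inversions: 7

Count, for each position, how many later elements it exceeds:
4 → 2 → 1
19 → 9, 2, 15 → 3
9 → 2 → 1
20 → 2, 15 → 2
2 → none → 0
15 → none → 0
Sum: 1 + 3 + 1 + 2 + 0 + 0 = 7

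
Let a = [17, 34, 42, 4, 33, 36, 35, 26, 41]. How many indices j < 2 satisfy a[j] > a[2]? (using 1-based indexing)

The element at index 2 is 34.
Elements before it: 17
None of them are larger than 34.

0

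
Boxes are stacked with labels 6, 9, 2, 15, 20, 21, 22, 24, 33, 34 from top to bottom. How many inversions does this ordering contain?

Element-by-element contributions:
6: 1
9: 1
2: 0
15: 0
20: 0
21: 0
22: 0
24: 0
33: 0
34: 0
Sum: 1 + 1 + 0 + 0 + 0 + 0 + 0 + 0 + 0 + 0 = 2

2 inversions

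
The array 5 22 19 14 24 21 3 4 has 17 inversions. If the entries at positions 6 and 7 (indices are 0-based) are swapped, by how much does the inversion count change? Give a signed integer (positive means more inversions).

Positions 6 and 7 hold 3 and 4; after swapping, the array is [5, 22, 19, 14, 24, 21, 4, 3].
Sweep left to right; for each value list the smaller values that follow it:
5: 2
22: 5
19: 3
14: 2
24: 3
21: 2
4: 1
3: 0
Sum: 2 + 5 + 3 + 2 + 3 + 2 + 1 + 0 = 18
Change: 18 − 17 = +1

+1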